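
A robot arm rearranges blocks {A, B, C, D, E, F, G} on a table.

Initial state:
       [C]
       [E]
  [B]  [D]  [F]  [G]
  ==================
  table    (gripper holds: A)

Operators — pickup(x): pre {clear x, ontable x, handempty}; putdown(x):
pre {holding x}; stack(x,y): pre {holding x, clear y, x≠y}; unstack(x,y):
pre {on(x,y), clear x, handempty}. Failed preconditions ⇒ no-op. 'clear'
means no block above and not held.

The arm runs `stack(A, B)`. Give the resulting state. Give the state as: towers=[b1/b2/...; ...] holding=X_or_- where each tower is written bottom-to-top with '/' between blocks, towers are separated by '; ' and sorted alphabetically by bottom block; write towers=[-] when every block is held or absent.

before: towers=[B; D/E/C; F; G] holding=A
pre[stack(A, B)]: holding(A) yes, clear(B) yes, A≠B yes
all met → apply stack(A, B)
after:  towers=[B/A; D/E/C; F; G] holding=-

towers=[B/A; D/E/C; F; G] holding=-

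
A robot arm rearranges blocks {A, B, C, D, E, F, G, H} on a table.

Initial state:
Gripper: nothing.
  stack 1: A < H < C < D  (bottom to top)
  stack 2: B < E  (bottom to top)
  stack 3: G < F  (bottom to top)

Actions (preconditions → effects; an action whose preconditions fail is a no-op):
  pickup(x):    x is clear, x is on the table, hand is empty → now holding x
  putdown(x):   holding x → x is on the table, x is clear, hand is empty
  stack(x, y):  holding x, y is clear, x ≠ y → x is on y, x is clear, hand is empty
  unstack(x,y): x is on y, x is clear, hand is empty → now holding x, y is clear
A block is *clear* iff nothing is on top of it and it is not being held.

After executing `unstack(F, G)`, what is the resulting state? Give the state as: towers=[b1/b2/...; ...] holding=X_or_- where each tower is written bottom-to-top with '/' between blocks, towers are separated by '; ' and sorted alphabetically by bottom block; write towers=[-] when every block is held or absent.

towers=[A/H/C/D; B/E; G] holding=F

before: towers=[A/H/C/D; B/E; G/F] holding=-
pre[unstack(F, G)]: on(F,G) yes, clear(F) yes, handempty yes
all met → apply unstack(F, G)
after:  towers=[A/H/C/D; B/E; G] holding=F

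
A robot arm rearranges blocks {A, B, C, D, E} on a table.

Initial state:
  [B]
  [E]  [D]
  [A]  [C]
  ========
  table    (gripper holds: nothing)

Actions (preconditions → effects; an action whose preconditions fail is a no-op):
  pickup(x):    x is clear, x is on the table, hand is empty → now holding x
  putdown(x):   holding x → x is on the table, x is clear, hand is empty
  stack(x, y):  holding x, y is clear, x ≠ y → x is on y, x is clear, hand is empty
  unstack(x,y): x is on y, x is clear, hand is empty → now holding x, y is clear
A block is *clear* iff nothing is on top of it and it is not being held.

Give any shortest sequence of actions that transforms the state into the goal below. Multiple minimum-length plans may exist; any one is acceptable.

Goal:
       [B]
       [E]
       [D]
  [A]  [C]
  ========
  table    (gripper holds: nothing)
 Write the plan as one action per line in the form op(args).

step 1 (unstack(B, E)): towers=[A/E; C/D] holding=B
step 2 (putdown(B)): towers=[A/E; B; C/D] holding=-
step 3 (unstack(E, A)): towers=[A; B; C/D] holding=E
step 4 (stack(E, D)): towers=[A; B; C/D/E] holding=-
step 5 (pickup(B)): towers=[A; C/D/E] holding=B
step 6 (stack(B, E)): towers=[A; C/D/E/B] holding=-
goal check: towers=[A; C/D/E/B] holding=- — reached (length 6, optimal by BFS)

unstack(B, E)
putdown(B)
unstack(E, A)
stack(E, D)
pickup(B)
stack(B, E)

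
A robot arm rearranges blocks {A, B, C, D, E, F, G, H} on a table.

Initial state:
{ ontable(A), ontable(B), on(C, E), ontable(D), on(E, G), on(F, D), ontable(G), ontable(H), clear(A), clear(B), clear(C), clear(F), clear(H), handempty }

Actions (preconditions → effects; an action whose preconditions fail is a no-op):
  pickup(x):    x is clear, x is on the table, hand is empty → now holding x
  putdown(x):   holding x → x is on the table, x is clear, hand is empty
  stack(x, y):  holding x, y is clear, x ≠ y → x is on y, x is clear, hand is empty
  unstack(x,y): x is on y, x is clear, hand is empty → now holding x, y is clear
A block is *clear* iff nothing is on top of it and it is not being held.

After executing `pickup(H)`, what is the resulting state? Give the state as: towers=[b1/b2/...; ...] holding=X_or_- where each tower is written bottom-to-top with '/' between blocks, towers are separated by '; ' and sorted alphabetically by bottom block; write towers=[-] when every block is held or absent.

towers=[A; B; D/F; G/E/C] holding=H

before: towers=[A; B; D/F; G/E/C; H] holding=-
pre[pickup(H)]: clear(H) ✓, ontable(H) ✓, handempty ✓
all met → apply pickup(H)
after:  towers=[A; B; D/F; G/E/C] holding=H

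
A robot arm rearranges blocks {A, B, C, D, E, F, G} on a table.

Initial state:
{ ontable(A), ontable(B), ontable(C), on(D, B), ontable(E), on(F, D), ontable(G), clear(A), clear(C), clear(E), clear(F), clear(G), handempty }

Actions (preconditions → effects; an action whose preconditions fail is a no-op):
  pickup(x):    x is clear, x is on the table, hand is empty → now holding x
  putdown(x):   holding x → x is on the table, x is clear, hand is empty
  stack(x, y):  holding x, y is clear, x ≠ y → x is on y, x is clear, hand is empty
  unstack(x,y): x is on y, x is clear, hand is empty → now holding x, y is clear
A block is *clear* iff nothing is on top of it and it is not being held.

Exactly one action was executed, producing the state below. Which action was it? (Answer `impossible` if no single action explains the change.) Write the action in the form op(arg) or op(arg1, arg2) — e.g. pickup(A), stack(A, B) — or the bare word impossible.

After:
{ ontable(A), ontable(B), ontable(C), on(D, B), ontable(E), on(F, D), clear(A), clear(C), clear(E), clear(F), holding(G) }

target: towers=[A; B/D/F; C; E] holding=G
     unstack(F, D) → towers=[A; B/D; C; E; G] holding=F
         pickup(G) → towers=[A; B/D/F; C; E] holding=G  ← match
         pickup(A) → towers=[B/D/F; C; E; G] holding=A
         pickup(E) → towers=[A; B/D/F; C; G] holding=E
         pickup(C) → towers=[A; B/D/F; E; G] holding=C

pickup(G)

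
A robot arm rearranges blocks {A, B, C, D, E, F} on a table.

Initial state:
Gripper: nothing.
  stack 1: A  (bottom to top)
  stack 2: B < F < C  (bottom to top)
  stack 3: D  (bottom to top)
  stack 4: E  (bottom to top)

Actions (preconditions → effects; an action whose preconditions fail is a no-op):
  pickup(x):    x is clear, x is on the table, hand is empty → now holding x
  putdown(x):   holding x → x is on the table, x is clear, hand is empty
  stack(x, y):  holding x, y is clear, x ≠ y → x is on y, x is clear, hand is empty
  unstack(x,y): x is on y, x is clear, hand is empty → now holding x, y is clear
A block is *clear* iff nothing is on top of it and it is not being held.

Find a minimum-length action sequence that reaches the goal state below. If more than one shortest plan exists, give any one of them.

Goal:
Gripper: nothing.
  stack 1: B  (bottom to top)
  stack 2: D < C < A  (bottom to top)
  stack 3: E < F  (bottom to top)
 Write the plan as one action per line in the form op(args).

unstack(C, F)
stack(C, D)
unstack(F, B)
stack(F, E)
pickup(A)
stack(A, C)

step 1 (unstack(C, F)): towers=[A; B/F; D; E] holding=C
step 2 (stack(C, D)): towers=[A; B/F; D/C; E] holding=-
step 3 (unstack(F, B)): towers=[A; B; D/C; E] holding=F
step 4 (stack(F, E)): towers=[A; B; D/C; E/F] holding=-
step 5 (pickup(A)): towers=[B; D/C; E/F] holding=A
step 6 (stack(A, C)): towers=[B; D/C/A; E/F] holding=-
goal check: towers=[B; D/C/A; E/F] holding=- — reached (length 6, optimal by BFS)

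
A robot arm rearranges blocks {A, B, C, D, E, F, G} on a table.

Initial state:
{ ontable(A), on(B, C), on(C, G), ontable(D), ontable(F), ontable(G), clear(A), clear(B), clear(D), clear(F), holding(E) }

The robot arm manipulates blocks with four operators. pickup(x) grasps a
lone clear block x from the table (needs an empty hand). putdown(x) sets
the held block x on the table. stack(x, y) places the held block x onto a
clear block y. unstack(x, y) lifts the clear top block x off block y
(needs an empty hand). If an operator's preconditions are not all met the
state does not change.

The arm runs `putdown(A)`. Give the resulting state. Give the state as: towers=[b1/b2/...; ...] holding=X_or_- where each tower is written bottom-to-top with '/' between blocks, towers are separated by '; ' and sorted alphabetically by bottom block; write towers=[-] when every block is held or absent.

before: towers=[A; D; F; G/C/B] holding=E
pre[putdown(A)]: holding(A) no
holding(A) unmet → putdown(A) is a no-op
after:  towers=[A; D; F; G/C/B] holding=E

towers=[A; D; F; G/C/B] holding=E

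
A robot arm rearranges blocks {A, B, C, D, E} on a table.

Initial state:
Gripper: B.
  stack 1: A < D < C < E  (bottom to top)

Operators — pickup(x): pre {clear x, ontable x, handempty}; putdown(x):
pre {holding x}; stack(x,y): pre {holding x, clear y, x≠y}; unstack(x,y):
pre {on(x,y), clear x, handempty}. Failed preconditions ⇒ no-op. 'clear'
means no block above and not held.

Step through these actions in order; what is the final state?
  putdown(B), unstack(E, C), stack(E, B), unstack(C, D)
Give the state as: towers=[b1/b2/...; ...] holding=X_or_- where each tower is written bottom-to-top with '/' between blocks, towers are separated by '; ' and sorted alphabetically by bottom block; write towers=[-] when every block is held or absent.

step 1 (putdown(B)): towers=[A/D/C/E; B] holding=-
step 2 (unstack(E, C)): towers=[A/D/C; B] holding=E
step 3 (stack(E, B)): towers=[A/D/C; B/E] holding=-
step 4 (unstack(C, D)): towers=[A/D; B/E] holding=C

towers=[A/D; B/E] holding=C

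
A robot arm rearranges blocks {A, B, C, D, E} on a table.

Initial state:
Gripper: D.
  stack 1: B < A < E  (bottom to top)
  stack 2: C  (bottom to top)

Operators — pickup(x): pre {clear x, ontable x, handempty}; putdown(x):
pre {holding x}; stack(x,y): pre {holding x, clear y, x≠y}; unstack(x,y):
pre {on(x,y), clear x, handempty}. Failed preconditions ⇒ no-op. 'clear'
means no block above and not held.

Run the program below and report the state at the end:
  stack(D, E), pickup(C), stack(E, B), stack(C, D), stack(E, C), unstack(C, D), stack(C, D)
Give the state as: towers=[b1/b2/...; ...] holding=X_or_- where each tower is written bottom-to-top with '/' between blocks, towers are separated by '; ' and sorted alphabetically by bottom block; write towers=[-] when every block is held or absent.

step 1 (stack(D, E)): towers=[B/A/E/D; C] holding=-
step 2 (pickup(C)): towers=[B/A/E/D] holding=C
step 3 (stack(E, B)) [no-op]: towers=[B/A/E/D] holding=C
step 4 (stack(C, D)): towers=[B/A/E/D/C] holding=-
step 5 (stack(E, C)) [no-op]: towers=[B/A/E/D/C] holding=-
step 6 (unstack(C, D)): towers=[B/A/E/D] holding=C
step 7 (stack(C, D)): towers=[B/A/E/D/C] holding=-

towers=[B/A/E/D/C] holding=-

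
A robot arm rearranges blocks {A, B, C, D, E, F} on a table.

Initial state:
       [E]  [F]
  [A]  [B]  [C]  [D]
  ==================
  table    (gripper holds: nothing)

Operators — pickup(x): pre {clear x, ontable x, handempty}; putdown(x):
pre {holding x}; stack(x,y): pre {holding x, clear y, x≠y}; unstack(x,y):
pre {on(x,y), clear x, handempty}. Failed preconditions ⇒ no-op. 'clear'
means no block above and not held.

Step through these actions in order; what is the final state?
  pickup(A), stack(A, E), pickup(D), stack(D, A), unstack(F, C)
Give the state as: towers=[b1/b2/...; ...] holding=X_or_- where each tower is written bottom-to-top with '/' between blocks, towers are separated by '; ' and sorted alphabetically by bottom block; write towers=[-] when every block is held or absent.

step 1 (pickup(A)): towers=[B/E; C/F; D] holding=A
step 2 (stack(A, E)): towers=[B/E/A; C/F; D] holding=-
step 3 (pickup(D)): towers=[B/E/A; C/F] holding=D
step 4 (stack(D, A)): towers=[B/E/A/D; C/F] holding=-
step 5 (unstack(F, C)): towers=[B/E/A/D; C] holding=F

towers=[B/E/A/D; C] holding=F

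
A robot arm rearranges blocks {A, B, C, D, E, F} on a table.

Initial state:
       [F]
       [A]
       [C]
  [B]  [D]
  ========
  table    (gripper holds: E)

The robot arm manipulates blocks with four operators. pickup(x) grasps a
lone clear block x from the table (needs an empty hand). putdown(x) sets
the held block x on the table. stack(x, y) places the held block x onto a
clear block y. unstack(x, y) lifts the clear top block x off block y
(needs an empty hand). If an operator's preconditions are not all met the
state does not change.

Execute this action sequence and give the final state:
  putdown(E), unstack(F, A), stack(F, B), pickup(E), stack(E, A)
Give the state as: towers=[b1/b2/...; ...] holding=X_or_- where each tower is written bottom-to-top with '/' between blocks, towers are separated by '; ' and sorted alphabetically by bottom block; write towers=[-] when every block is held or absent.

step 1 (putdown(E)): towers=[B; D/C/A/F; E] holding=-
step 2 (unstack(F, A)): towers=[B; D/C/A; E] holding=F
step 3 (stack(F, B)): towers=[B/F; D/C/A; E] holding=-
step 4 (pickup(E)): towers=[B/F; D/C/A] holding=E
step 5 (stack(E, A)): towers=[B/F; D/C/A/E] holding=-

towers=[B/F; D/C/A/E] holding=-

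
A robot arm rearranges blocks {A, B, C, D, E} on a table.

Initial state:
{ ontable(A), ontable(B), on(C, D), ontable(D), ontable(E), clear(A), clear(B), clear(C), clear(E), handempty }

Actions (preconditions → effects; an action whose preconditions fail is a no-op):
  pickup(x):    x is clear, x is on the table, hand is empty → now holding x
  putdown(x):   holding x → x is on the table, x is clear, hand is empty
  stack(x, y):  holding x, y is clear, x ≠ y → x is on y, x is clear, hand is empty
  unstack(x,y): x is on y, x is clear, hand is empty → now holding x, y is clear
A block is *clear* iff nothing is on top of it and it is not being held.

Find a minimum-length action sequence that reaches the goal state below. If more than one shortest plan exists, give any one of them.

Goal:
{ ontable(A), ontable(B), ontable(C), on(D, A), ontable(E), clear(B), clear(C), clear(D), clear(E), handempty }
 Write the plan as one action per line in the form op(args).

unstack(C, D)
putdown(C)
pickup(D)
stack(D, A)

step 1 (unstack(C, D)): towers=[A; B; D; E] holding=C
step 2 (putdown(C)): towers=[A; B; C; D; E] holding=-
step 3 (pickup(D)): towers=[A; B; C; E] holding=D
step 4 (stack(D, A)): towers=[A/D; B; C; E] holding=-
goal check: towers=[A/D; B; C; E] holding=- — reached (length 4, optimal by BFS)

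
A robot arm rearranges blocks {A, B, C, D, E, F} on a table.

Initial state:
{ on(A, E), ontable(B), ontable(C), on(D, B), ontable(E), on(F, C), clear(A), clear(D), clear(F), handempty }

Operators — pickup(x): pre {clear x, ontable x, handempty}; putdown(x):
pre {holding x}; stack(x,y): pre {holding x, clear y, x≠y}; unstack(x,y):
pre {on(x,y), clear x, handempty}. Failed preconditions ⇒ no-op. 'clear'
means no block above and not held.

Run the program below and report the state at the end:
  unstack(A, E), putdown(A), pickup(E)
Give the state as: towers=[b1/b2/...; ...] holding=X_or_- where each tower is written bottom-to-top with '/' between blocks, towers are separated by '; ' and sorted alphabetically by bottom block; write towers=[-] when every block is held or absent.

step 1 (unstack(A, E)): towers=[B/D; C/F; E] holding=A
step 2 (putdown(A)): towers=[A; B/D; C/F; E] holding=-
step 3 (pickup(E)): towers=[A; B/D; C/F] holding=E

towers=[A; B/D; C/F] holding=E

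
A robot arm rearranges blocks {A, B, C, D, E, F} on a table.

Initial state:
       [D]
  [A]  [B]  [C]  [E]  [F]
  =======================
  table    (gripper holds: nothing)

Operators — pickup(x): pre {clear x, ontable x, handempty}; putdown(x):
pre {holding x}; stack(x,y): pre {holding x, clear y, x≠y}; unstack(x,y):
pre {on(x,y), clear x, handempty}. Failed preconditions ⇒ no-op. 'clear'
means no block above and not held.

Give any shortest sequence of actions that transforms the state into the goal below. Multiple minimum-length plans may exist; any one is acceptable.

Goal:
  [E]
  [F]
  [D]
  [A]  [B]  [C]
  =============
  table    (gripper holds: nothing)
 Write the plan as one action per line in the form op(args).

unstack(D, B)
stack(D, A)
pickup(F)
stack(F, D)
pickup(E)
stack(E, F)

step 1 (unstack(D, B)): towers=[A; B; C; E; F] holding=D
step 2 (stack(D, A)): towers=[A/D; B; C; E; F] holding=-
step 3 (pickup(F)): towers=[A/D; B; C; E] holding=F
step 4 (stack(F, D)): towers=[A/D/F; B; C; E] holding=-
step 5 (pickup(E)): towers=[A/D/F; B; C] holding=E
step 6 (stack(E, F)): towers=[A/D/F/E; B; C] holding=-
goal check: towers=[A/D/F/E; B; C] holding=- — reached (length 6, optimal by BFS)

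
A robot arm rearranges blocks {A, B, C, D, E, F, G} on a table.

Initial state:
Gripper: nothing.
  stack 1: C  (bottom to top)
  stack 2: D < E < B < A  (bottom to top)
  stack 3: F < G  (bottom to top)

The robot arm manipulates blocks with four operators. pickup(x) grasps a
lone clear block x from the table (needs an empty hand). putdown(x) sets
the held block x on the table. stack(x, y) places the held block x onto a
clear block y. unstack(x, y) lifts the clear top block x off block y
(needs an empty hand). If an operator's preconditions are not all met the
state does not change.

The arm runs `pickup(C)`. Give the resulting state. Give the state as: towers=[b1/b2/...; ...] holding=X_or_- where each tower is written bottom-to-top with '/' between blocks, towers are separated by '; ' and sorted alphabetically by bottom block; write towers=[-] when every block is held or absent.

towers=[D/E/B/A; F/G] holding=C

before: towers=[C; D/E/B/A; F/G] holding=-
pre[pickup(C)]: clear(C) ✓, ontable(C) ✓, handempty ✓
all met → apply pickup(C)
after:  towers=[D/E/B/A; F/G] holding=C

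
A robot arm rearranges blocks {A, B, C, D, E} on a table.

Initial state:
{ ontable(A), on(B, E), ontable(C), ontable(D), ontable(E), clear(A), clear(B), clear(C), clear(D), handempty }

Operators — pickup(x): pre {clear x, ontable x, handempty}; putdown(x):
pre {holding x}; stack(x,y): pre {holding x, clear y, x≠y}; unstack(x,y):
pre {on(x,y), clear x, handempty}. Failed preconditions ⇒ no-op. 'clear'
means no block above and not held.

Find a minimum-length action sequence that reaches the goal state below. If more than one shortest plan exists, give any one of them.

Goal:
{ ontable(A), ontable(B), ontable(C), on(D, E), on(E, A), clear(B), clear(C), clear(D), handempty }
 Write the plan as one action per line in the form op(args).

unstack(B, E)
putdown(B)
pickup(E)
stack(E, A)
pickup(D)
stack(D, E)

step 1 (unstack(B, E)): towers=[A; C; D; E] holding=B
step 2 (putdown(B)): towers=[A; B; C; D; E] holding=-
step 3 (pickup(E)): towers=[A; B; C; D] holding=E
step 4 (stack(E, A)): towers=[A/E; B; C; D] holding=-
step 5 (pickup(D)): towers=[A/E; B; C] holding=D
step 6 (stack(D, E)): towers=[A/E/D; B; C] holding=-
goal check: towers=[A/E/D; B; C] holding=- — reached (length 6, optimal by BFS)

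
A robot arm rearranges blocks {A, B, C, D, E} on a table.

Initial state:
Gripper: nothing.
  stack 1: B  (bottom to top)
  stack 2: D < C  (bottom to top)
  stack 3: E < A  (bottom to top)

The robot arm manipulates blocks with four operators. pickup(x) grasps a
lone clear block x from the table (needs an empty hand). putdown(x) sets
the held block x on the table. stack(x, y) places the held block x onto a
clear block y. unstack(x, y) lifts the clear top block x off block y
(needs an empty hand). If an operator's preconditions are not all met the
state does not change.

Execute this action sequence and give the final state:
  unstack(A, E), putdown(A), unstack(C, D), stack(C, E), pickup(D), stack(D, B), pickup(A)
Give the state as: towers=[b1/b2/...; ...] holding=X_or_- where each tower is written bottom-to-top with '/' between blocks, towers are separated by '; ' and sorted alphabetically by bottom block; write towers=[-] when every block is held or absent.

step 1 (unstack(A, E)): towers=[B; D/C; E] holding=A
step 2 (putdown(A)): towers=[A; B; D/C; E] holding=-
step 3 (unstack(C, D)): towers=[A; B; D; E] holding=C
step 4 (stack(C, E)): towers=[A; B; D; E/C] holding=-
step 5 (pickup(D)): towers=[A; B; E/C] holding=D
step 6 (stack(D, B)): towers=[A; B/D; E/C] holding=-
step 7 (pickup(A)): towers=[B/D; E/C] holding=A

towers=[B/D; E/C] holding=A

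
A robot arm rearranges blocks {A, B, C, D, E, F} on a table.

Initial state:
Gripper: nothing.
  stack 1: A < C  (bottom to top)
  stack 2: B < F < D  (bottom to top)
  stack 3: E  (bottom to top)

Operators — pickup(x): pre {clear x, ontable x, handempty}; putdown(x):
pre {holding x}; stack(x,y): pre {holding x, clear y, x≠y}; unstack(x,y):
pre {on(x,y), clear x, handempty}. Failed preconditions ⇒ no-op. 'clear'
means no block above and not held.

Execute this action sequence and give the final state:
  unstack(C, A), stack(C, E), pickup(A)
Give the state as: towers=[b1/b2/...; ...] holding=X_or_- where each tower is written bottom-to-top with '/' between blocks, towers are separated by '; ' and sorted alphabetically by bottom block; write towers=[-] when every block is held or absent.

step 1 (unstack(C, A)): towers=[A; B/F/D; E] holding=C
step 2 (stack(C, E)): towers=[A; B/F/D; E/C] holding=-
step 3 (pickup(A)): towers=[B/F/D; E/C] holding=A

towers=[B/F/D; E/C] holding=A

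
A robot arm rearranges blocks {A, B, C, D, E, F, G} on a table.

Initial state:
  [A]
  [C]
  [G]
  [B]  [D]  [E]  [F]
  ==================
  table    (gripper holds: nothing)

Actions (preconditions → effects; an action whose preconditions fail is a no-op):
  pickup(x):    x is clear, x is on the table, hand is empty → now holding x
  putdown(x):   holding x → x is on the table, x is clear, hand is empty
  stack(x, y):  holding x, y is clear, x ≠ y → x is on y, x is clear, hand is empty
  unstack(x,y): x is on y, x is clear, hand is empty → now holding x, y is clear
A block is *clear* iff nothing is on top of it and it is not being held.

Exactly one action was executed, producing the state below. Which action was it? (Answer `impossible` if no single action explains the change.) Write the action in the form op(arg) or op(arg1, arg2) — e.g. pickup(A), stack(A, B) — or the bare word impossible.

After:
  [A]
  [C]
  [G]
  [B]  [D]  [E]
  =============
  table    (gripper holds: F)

target: towers=[B/G/C/A; D; E] holding=F
         pickup(F) → towers=[B/G/C/A; D; E] holding=F  ← match
         pickup(D) → towers=[B/G/C/A; E; F] holding=D
     unstack(A, C) → towers=[B/G/C; D; E; F] holding=A
         pickup(E) → towers=[B/G/C/A; D; F] holding=E

pickup(F)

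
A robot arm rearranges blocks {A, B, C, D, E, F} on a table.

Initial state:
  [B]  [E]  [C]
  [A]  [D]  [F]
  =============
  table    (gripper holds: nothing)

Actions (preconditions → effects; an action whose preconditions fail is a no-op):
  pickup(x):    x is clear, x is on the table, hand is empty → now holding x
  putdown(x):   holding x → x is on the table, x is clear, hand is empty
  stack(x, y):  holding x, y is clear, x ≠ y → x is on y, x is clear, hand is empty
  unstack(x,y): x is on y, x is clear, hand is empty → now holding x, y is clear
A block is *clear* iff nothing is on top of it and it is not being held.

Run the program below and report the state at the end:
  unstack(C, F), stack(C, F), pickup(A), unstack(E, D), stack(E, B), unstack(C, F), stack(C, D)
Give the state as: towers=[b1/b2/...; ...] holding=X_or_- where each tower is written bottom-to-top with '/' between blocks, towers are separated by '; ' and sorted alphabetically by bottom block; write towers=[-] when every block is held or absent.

towers=[A/B/E; D/C; F] holding=-

step 1 (unstack(C, F)): towers=[A/B; D/E; F] holding=C
step 2 (stack(C, F)): towers=[A/B; D/E; F/C] holding=-
step 3 (pickup(A)) [no-op]: towers=[A/B; D/E; F/C] holding=-
step 4 (unstack(E, D)): towers=[A/B; D; F/C] holding=E
step 5 (stack(E, B)): towers=[A/B/E; D; F/C] holding=-
step 6 (unstack(C, F)): towers=[A/B/E; D; F] holding=C
step 7 (stack(C, D)): towers=[A/B/E; D/C; F] holding=-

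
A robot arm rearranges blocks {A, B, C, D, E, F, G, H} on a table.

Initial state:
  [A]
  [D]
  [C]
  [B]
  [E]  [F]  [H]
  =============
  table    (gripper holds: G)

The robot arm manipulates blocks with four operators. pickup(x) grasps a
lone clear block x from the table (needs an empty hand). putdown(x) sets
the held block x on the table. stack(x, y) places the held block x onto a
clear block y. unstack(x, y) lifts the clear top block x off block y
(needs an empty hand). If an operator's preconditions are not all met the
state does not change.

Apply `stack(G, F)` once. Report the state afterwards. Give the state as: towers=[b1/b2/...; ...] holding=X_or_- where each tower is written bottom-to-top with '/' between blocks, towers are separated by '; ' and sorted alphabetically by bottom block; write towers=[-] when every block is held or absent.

towers=[E/B/C/D/A; F/G; H] holding=-

before: towers=[E/B/C/D/A; F; H] holding=G
pre[stack(G, F)]: holding(G) ok, clear(F) ok, G≠F ok
all met → apply stack(G, F)
after:  towers=[E/B/C/D/A; F/G; H] holding=-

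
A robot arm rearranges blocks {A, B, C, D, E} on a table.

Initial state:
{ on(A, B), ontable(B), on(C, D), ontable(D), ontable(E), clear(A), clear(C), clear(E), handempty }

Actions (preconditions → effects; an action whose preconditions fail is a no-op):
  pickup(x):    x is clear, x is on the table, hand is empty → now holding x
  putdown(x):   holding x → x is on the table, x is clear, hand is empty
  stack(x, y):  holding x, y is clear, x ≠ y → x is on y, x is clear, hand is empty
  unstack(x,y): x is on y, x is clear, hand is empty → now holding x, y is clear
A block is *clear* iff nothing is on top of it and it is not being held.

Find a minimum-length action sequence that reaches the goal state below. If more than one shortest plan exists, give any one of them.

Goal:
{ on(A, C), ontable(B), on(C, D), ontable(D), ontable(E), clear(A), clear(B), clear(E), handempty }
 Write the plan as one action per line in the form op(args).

step 1 (unstack(A, B)): towers=[B; D/C; E] holding=A
step 2 (stack(A, C)): towers=[B; D/C/A; E] holding=-
goal check: towers=[B; D/C/A; E] holding=- — reached (length 2, optimal by BFS)

unstack(A, B)
stack(A, C)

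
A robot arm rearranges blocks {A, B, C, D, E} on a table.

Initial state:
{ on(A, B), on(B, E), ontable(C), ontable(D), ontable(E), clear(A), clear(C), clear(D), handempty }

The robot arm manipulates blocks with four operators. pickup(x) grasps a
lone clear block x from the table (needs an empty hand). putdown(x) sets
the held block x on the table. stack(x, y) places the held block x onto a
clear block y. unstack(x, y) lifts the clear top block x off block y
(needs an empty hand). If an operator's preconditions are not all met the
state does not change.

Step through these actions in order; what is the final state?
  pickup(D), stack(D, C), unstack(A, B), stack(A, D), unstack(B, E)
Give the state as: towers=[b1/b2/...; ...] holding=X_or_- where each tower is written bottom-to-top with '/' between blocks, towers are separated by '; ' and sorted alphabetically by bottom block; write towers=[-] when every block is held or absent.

towers=[C/D/A; E] holding=B

step 1 (pickup(D)): towers=[C; E/B/A] holding=D
step 2 (stack(D, C)): towers=[C/D; E/B/A] holding=-
step 3 (unstack(A, B)): towers=[C/D; E/B] holding=A
step 4 (stack(A, D)): towers=[C/D/A; E/B] holding=-
step 5 (unstack(B, E)): towers=[C/D/A; E] holding=B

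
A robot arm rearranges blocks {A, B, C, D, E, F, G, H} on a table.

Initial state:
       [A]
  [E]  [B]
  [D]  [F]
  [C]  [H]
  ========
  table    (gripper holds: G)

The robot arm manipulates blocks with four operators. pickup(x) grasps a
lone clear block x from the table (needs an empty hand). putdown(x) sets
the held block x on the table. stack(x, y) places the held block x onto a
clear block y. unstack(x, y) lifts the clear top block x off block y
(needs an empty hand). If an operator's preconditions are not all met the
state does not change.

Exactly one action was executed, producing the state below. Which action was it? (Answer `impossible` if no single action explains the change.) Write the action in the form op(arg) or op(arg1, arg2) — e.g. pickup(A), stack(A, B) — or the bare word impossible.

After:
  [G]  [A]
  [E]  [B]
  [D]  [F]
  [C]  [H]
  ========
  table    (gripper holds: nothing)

stack(G, E)

target: towers=[C/D/E/G; H/F/B/A] holding=-
        putdown(G) → towers=[C/D/E; G; H/F/B/A] holding=-
       stack(G, A) → towers=[C/D/E; H/F/B/A/G] holding=-
       stack(G, E) → towers=[C/D/E/G; H/F/B/A] holding=-  ← match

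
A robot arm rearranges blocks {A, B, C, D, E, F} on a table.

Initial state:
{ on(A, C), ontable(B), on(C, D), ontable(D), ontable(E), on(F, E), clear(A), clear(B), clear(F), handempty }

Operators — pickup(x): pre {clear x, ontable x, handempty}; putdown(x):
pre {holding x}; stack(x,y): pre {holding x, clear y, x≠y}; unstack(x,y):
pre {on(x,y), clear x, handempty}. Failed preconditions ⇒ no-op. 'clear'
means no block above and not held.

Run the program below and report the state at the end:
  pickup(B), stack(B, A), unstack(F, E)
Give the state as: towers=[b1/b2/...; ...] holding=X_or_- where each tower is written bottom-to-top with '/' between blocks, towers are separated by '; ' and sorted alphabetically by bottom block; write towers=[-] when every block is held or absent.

towers=[D/C/A/B; E] holding=F

step 1 (pickup(B)): towers=[D/C/A; E/F] holding=B
step 2 (stack(B, A)): towers=[D/C/A/B; E/F] holding=-
step 3 (unstack(F, E)): towers=[D/C/A/B; E] holding=F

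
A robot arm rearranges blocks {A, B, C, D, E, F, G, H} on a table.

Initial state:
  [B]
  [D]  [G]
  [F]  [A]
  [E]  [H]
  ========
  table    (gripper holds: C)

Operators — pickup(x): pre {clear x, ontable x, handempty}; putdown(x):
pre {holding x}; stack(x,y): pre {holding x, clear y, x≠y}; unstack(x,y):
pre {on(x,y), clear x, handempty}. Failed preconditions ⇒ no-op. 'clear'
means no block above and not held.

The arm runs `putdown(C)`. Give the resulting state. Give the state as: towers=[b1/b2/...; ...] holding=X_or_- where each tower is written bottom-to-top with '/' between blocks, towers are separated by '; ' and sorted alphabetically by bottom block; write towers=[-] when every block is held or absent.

towers=[C; E/F/D/B; H/A/G] holding=-

before: towers=[E/F/D/B; H/A/G] holding=C
pre[putdown(C)]: holding(C) yes
all met → apply putdown(C)
after:  towers=[C; E/F/D/B; H/A/G] holding=-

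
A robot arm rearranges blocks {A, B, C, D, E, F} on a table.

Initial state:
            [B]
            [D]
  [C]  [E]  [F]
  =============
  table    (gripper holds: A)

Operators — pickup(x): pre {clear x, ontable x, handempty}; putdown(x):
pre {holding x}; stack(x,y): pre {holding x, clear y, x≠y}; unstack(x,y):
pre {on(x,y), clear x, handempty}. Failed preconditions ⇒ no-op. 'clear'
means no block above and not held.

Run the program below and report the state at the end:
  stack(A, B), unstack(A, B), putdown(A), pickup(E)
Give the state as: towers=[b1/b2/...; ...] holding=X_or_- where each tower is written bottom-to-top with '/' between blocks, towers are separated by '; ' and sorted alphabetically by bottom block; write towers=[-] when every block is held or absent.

step 1 (stack(A, B)): towers=[C; E; F/D/B/A] holding=-
step 2 (unstack(A, B)): towers=[C; E; F/D/B] holding=A
step 3 (putdown(A)): towers=[A; C; E; F/D/B] holding=-
step 4 (pickup(E)): towers=[A; C; F/D/B] holding=E

towers=[A; C; F/D/B] holding=E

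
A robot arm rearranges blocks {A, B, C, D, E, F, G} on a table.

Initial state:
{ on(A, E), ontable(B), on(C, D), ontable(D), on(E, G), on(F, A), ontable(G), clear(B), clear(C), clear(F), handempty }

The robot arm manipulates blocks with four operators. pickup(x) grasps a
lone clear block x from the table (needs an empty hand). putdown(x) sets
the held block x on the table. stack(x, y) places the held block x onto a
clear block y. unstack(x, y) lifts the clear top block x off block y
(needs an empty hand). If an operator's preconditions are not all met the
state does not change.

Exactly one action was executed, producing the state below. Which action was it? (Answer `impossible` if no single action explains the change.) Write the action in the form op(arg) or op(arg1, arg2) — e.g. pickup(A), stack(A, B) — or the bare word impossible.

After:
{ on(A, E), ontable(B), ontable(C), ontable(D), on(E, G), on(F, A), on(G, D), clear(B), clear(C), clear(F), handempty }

target: towers=[B; C; D/G/E/A/F] holding=-
         pickup(B) → towers=[D/C; G/E/A/F] holding=B
     unstack(F, A) → towers=[B; D/C; G/E/A] holding=F
     unstack(C, D) → towers=[B; D; G/E/A/F] holding=C
none of the 3 applicable actions match → impossible

impossible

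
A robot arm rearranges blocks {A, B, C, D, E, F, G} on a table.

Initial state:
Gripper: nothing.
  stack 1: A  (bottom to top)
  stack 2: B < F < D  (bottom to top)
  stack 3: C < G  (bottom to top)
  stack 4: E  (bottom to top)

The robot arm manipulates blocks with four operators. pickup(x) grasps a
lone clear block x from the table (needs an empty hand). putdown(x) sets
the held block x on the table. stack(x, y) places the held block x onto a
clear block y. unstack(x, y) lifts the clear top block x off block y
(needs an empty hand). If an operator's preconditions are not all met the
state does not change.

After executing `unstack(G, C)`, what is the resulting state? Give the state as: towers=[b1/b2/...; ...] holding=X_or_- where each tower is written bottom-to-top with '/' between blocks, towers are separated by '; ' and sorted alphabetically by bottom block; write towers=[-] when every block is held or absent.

towers=[A; B/F/D; C; E] holding=G

before: towers=[A; B/F/D; C/G; E] holding=-
pre[unstack(G, C)]: on(G,C) yes, clear(G) yes, handempty yes
all met → apply unstack(G, C)
after:  towers=[A; B/F/D; C; E] holding=G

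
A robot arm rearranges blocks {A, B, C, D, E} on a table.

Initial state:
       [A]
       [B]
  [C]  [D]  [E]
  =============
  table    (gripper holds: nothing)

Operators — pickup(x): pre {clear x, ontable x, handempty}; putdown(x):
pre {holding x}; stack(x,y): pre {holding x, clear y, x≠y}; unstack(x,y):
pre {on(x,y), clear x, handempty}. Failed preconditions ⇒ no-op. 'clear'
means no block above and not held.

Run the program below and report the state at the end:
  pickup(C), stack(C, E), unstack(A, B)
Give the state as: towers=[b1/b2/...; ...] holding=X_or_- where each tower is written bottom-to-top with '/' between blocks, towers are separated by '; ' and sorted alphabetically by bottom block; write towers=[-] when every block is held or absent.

towers=[D/B; E/C] holding=A

step 1 (pickup(C)): towers=[D/B/A; E] holding=C
step 2 (stack(C, E)): towers=[D/B/A; E/C] holding=-
step 3 (unstack(A, B)): towers=[D/B; E/C] holding=A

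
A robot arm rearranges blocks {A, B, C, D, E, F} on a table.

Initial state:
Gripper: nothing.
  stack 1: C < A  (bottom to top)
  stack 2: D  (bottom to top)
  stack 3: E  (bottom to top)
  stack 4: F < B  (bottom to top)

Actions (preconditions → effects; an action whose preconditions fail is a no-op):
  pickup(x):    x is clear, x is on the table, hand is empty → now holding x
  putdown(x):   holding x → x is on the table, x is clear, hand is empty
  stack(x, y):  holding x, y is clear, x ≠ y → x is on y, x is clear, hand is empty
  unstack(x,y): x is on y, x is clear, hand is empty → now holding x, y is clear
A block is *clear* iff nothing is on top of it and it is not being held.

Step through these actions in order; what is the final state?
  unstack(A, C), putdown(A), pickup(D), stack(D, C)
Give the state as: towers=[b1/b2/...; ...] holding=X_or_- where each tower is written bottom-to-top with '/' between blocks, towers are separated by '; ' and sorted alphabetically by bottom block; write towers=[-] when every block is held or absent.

towers=[A; C/D; E; F/B] holding=-

step 1 (unstack(A, C)): towers=[C; D; E; F/B] holding=A
step 2 (putdown(A)): towers=[A; C; D; E; F/B] holding=-
step 3 (pickup(D)): towers=[A; C; E; F/B] holding=D
step 4 (stack(D, C)): towers=[A; C/D; E; F/B] holding=-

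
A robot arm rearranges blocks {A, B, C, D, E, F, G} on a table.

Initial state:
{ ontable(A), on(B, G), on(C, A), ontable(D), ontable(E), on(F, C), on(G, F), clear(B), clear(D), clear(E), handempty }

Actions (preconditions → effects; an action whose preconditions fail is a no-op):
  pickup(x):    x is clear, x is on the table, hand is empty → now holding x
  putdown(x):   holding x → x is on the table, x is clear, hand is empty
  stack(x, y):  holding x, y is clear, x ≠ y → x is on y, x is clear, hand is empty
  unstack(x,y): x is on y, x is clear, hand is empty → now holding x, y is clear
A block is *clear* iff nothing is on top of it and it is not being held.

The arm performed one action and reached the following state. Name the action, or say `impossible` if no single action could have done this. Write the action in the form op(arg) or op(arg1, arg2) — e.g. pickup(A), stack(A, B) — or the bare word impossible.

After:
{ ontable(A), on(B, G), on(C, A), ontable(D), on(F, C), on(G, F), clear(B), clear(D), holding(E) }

target: towers=[A/C/F/G/B; D] holding=E
     unstack(B, G) → towers=[A/C/F/G; D; E] holding=B
         pickup(D) → towers=[A/C/F/G/B; E] holding=D
         pickup(E) → towers=[A/C/F/G/B; D] holding=E  ← match

pickup(E)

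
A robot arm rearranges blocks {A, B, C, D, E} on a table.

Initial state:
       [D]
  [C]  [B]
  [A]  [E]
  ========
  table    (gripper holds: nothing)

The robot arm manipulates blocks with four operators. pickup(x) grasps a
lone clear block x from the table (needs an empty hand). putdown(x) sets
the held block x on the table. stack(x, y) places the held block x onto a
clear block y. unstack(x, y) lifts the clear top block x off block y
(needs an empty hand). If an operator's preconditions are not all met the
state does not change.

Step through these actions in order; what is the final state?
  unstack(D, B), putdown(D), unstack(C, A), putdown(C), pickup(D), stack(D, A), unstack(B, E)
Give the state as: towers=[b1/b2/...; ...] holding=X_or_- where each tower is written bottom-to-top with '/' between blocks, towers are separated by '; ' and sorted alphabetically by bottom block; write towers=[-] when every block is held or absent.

towers=[A/D; C; E] holding=B

step 1 (unstack(D, B)): towers=[A/C; E/B] holding=D
step 2 (putdown(D)): towers=[A/C; D; E/B] holding=-
step 3 (unstack(C, A)): towers=[A; D; E/B] holding=C
step 4 (putdown(C)): towers=[A; C; D; E/B] holding=-
step 5 (pickup(D)): towers=[A; C; E/B] holding=D
step 6 (stack(D, A)): towers=[A/D; C; E/B] holding=-
step 7 (unstack(B, E)): towers=[A/D; C; E] holding=B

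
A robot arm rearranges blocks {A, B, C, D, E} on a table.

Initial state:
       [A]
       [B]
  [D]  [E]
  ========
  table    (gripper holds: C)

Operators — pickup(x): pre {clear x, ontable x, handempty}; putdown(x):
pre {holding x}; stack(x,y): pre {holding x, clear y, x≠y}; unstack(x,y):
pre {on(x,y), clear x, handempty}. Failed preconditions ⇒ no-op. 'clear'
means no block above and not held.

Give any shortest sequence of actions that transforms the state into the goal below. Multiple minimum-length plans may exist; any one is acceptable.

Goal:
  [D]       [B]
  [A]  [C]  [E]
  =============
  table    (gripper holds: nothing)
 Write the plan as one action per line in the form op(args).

putdown(C)
unstack(A, B)
putdown(A)
pickup(D)
stack(D, A)

step 1 (putdown(C)): towers=[C; D; E/B/A] holding=-
step 2 (unstack(A, B)): towers=[C; D; E/B] holding=A
step 3 (putdown(A)): towers=[A; C; D; E/B] holding=-
step 4 (pickup(D)): towers=[A; C; E/B] holding=D
step 5 (stack(D, A)): towers=[A/D; C; E/B] holding=-
goal check: towers=[A/D; C; E/B] holding=- — reached (length 5, optimal by BFS)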